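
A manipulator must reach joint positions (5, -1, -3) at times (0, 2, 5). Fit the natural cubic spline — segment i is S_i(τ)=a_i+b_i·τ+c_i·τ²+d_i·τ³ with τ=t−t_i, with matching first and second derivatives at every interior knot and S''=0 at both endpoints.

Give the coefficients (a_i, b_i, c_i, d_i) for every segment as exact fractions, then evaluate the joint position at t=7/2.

  seg 0: a=5 b=-52/15 c=0 d=7/60
  seg 1: a=-1 b=-31/15 c=7/10 d=-7/90
S(7/2) = -223/80

Δ: Δ0=-3, Δ1=-2/3
row 1: diag=10, rhs=14; c'=3/10, d'=7/5
back: M1=7/5
M: M0=0, M1=7/5, M2=0
seg 0: a=5, c=M0/2=0, d=(M1−M0)/(6·2)=7/60, b=Δ0−h0·(2M0+M1)/6=-52/15
seg 1: a=-1, c=M1/2=7/10, d=(M2−M1)/(6·3)=-7/90, b=Δ1−h1·(2M1+M2)/6=-31/15
t_q=7/2 → seg 1, τ=3/2; S=-1+-31/15·τ+7/10·τ²+-7/90·τ³=-223/80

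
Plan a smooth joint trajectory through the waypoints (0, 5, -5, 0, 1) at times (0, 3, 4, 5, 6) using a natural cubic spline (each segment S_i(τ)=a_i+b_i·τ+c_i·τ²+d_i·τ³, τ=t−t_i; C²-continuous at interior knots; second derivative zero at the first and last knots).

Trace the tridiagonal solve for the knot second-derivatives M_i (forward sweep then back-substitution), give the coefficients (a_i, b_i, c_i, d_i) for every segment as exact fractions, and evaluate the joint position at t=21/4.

Δ: Δ0=5/3, Δ1=-10, Δ2=5, Δ3=1
row 1: diag=8, rhs=-70; c'=1/8, d'=-35/4
row 2: denom=4−1·1/8=31/8; d'=(90−1·-35/4)/(31/8)=790/31
row 3: denom=4−1·8/31=116/31; d'=(-24−1·790/31)/(116/31)=-767/58
back: M3=-767/58
back: M2=790/31−8/31·-767/58=838/29
back: M1=-35/4−1/8·838/29=-717/58
M: M0=0, M1=-717/58, M2=838/29, M3=-767/58, M4=0
seg 0: a=0, c=M0/2=0, d=(M1−M0)/(6·3)=-239/348, b=Δ0−h0·(2M0+M1)/6=2731/348
seg 1: a=5, c=M1/2=-717/116, d=(M2−M1)/(6·1)=2393/348, b=Δ1−h1·(2M1+M2)/6=-1861/174
seg 2: a=-5, c=M2/2=419/29, d=(M3−M2)/(6·1)=-2443/348, b=Δ2−h2·(2M2+M3)/6=-845/348
seg 3: a=0, c=M3/2=-767/116, d=(M4−M3)/(6·1)=767/348, b=Δ3−h3·(2M3+M4)/6=941/174
t_q=21/4 → seg 3, τ=1/4; S=0+941/174·τ+-767/116·τ²+767/348·τ³=7225/7424

  seg 0: a=0 b=2731/348 c=0 d=-239/348
  seg 1: a=5 b=-1861/174 c=-717/116 d=2393/348
  seg 2: a=-5 b=-845/348 c=419/29 d=-2443/348
  seg 3: a=0 b=941/174 c=-767/116 d=767/348
S(21/4) = 7225/7424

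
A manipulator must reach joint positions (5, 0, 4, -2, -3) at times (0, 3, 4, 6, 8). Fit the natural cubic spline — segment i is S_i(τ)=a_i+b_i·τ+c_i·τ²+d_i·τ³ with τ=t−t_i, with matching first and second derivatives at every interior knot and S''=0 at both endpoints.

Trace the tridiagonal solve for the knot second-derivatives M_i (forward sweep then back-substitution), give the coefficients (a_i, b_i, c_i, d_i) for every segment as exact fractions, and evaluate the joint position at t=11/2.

  seg 0: a=5 b=-4513/1032 c=0 d=931/3096
  seg 1: a=0 b=1933/516 c=931/344 d=-2531/1032
  seg 2: a=4 b=1859/1032 c=-200/43 d=4645/4128
  seg 3: a=-2 b=-1703/516 c=1445/688 d=-1445/4128
S(11/2) = 381/11008

Δ: Δ0=-5/3, Δ1=4, Δ2=-3, Δ3=-1/2
row 1: diag=8, rhs=34; c'=1/8, d'=17/4
row 2: denom=6−1·1/8=47/8; d'=(-42−1·17/4)/(47/8)=-370/47
row 3: denom=8−2·16/47=344/47; d'=(15−2·-370/47)/(344/47)=1445/344
back: M3=1445/344
back: M2=-370/47−16/47·1445/344=-400/43
back: M1=17/4−1/8·-400/43=931/172
M: M0=0, M1=931/172, M2=-400/43, M3=1445/344, M4=0
seg 0: a=5, c=M0/2=0, d=(M1−M0)/(6·3)=931/3096, b=Δ0−h0·(2M0+M1)/6=-4513/1032
seg 1: a=0, c=M1/2=931/344, d=(M2−M1)/(6·1)=-2531/1032, b=Δ1−h1·(2M1+M2)/6=1933/516
seg 2: a=4, c=M2/2=-200/43, d=(M3−M2)/(6·2)=4645/4128, b=Δ2−h2·(2M2+M3)/6=1859/1032
seg 3: a=-2, c=M3/2=1445/688, d=(M4−M3)/(6·2)=-1445/4128, b=Δ3−h3·(2M3+M4)/6=-1703/516
t_q=11/2 → seg 2, τ=3/2; S=4+1859/1032·τ+-200/43·τ²+4645/4128·τ³=381/11008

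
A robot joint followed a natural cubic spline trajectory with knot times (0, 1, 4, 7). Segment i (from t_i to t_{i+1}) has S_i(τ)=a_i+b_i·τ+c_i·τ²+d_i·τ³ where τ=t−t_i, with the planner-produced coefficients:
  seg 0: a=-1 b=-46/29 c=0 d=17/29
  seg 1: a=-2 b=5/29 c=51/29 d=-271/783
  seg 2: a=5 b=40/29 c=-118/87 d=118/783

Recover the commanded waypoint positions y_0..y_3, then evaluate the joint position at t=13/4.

y_0 = S_0(0) = a_0 = -1
y_1 = S_1(0) = a_1 = -2
y_2 = S_2(0) = a_2 = 5
y_3 = S_2(3) = 1
t_q=13/4 is in segment 1 (τ=9/4); S_1(τ)=6215/1856

y_0=-1 y_1=-2 y_2=5 y_3=1
S(13/4) = 6215/1856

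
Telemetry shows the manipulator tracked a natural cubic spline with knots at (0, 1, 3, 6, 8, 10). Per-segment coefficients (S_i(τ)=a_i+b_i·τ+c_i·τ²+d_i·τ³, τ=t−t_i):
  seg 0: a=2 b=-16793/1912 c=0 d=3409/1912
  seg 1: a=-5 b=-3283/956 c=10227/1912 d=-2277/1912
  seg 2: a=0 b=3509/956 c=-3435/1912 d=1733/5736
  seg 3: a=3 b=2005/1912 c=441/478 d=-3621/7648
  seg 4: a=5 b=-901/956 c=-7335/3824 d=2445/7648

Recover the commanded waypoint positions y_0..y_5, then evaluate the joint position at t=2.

y_0=2 y_1=-5 y_2=0 y_3=3 y_4=5 y_5=-2
S(2) = -1022/239

y_0 = S_0(0) = a_0 = 2
y_1 = S_1(0) = a_1 = -5
y_2 = S_2(0) = a_2 = 0
y_3 = S_3(0) = a_3 = 3
y_4 = S_4(0) = a_4 = 5
y_5 = S_4(2) = -2
t_q=2 is in segment 1 (τ=1); S_1(τ)=-1022/239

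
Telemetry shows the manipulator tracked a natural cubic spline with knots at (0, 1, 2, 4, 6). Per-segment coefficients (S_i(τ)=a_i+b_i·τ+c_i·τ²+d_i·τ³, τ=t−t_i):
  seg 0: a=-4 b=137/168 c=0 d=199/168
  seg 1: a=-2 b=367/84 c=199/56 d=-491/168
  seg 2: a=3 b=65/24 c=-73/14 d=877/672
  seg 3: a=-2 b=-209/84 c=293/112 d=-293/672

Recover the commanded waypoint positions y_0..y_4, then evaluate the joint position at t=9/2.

y_0=-4 y_1=-2 y_2=3 y_3=-2 y_4=0
S(9/2) = -677/256

y_0 = S_0(0) = a_0 = -4
y_1 = S_1(0) = a_1 = -2
y_2 = S_2(0) = a_2 = 3
y_3 = S_3(0) = a_3 = -2
y_4 = S_3(2) = 0
t_q=9/2 is in segment 3 (τ=1/2); S_3(τ)=-677/256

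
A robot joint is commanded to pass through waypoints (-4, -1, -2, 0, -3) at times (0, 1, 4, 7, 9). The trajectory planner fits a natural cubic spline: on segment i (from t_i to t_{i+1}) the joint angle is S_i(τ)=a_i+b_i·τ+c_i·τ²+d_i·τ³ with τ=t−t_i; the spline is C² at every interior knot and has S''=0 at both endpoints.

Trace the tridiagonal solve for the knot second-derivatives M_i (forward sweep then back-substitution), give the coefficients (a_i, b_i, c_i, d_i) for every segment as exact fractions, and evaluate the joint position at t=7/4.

  seg 0: a=-4 b=5627/1596 c=0 d=-839/1596
  seg 1: a=-1 b=1555/798 c=-839/532 d=1303/4788
  seg 2: a=-2 b=-265/1596 c=116/133 d=-949/4788
  seg 3: a=0 b=-227/798 c=-485/532 d=485/3192
S(7/4) = -557/1792

Δ: Δ0=3, Δ1=-1/3, Δ2=2/3, Δ3=-3/2
row 1: diag=8, rhs=-20; c'=3/8, d'=-5/2
row 2: denom=12−3·3/8=87/8; d'=(6−3·-5/2)/(87/8)=36/29
row 3: denom=10−3·8/29=266/29; d'=(-13−3·36/29)/(266/29)=-485/266
back: M3=-485/266
back: M2=36/29−8/29·-485/266=232/133
back: M1=-5/2−3/8·232/133=-839/266
M: M0=0, M1=-839/266, M2=232/133, M3=-485/266, M4=0
seg 0: a=-4, c=M0/2=0, d=(M1−M0)/(6·1)=-839/1596, b=Δ0−h0·(2M0+M1)/6=5627/1596
seg 1: a=-1, c=M1/2=-839/532, d=(M2−M1)/(6·3)=1303/4788, b=Δ1−h1·(2M1+M2)/6=1555/798
seg 2: a=-2, c=M2/2=116/133, d=(M3−M2)/(6·3)=-949/4788, b=Δ2−h2·(2M2+M3)/6=-265/1596
seg 3: a=0, c=M3/2=-485/532, d=(M4−M3)/(6·2)=485/3192, b=Δ3−h3·(2M3+M4)/6=-227/798
t_q=7/4 → seg 1, τ=3/4; S=-1+1555/798·τ+-839/532·τ²+1303/4788·τ³=-557/1792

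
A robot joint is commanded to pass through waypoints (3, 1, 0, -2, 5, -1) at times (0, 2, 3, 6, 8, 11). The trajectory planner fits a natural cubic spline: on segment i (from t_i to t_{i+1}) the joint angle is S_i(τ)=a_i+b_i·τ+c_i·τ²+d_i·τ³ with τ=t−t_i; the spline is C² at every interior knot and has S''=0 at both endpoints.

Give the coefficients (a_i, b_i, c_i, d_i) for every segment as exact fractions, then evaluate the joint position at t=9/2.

Δ: Δ0=-1, Δ1=-1, Δ2=-2/3, Δ3=7/2, Δ4=-2
row 1: diag=6, rhs=0; c'=1/6, d'=0
row 2: denom=8−1·1/6=47/6; d'=(2−1·0)/(47/6)=12/47
row 3: denom=10−3·18/47=416/47; d'=(25−3·12/47)/(416/47)=1139/416
row 4: denom=10−2·47/208=993/104; d'=(-33−2·1139/416)/(993/104)=-8003/1986
back: M4=-8003/1986
back: M3=1139/416−47/208·-8003/1986=3623/993
back: M2=12/47−18/47·3623/993=-378/331
back: M1=0−1/6·-378/331=63/331
M: M0=0, M1=63/331, M2=-378/331, M3=3623/993, M4=-8003/1986, M5=0
seg 0: a=3, c=M0/2=0, d=(M1−M0)/(6·2)=21/1324, b=Δ0−h0·(2M0+M1)/6=-352/331
seg 1: a=1, c=M1/2=63/662, d=(M2−M1)/(6·1)=-147/662, b=Δ1−h1·(2M1+M2)/6=-289/331
seg 2: a=0, c=M2/2=-189/331, d=(M3−M2)/(6·3)=4757/17874, b=Δ2−h2·(2M2+M3)/6=-893/662
seg 3: a=-2, c=M3/2=3623/1986, d=(M4−M3)/(6·2)=-5083/7944, b=Δ3−h3·(2M3+M4)/6=798/331
seg 4: a=5, c=M4/2=-8003/3972, d=(M5−M4)/(6·3)=8003/35748, b=Δ4−h4·(2M4+M5)/6=4031/1986
t_q=9/2 → seg 2, τ=3/2; S=0+-893/662·τ+-189/331·τ²+4757/17874·τ³=-12763/5296

  seg 0: a=3 b=-352/331 c=0 d=21/1324
  seg 1: a=1 b=-289/331 c=63/662 d=-147/662
  seg 2: a=0 b=-893/662 c=-189/331 d=4757/17874
  seg 3: a=-2 b=798/331 c=3623/1986 d=-5083/7944
  seg 4: a=5 b=4031/1986 c=-8003/3972 d=8003/35748
S(9/2) = -12763/5296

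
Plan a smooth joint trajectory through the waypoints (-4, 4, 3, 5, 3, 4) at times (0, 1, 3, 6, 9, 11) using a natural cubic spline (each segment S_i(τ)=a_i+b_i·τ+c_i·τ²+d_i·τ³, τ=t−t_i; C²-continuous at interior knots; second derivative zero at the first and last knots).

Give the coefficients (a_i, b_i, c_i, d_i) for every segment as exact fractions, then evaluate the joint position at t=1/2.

Δ: Δ0=8, Δ1=-1/2, Δ2=2/3, Δ3=-2/3, Δ4=1/2
row 1: diag=6, rhs=-51; c'=1/3, d'=-17/2
row 2: denom=10−2·1/3=28/3; d'=(7−2·-17/2)/(28/3)=18/7
row 3: denom=12−3·9/28=309/28; d'=(-8−3·18/7)/(309/28)=-440/309
row 4: denom=10−3·28/103=946/103; d'=(7−3·-440/309)/(946/103)=27/22
back: M4=27/22
back: M3=-440/309−28/103·27/22=-58/33
back: M2=18/7−9/28·-58/33=69/22
back: M1=-17/2−1/3·69/22=-105/11
M: M0=0, M1=-105/11, M2=69/22, M3=-58/33, M4=27/22, M5=0
seg 0: a=-4, c=M0/2=0, d=(M1−M0)/(6·1)=-35/22, b=Δ0−h0·(2M0+M1)/6=211/22
seg 1: a=4, c=M1/2=-105/22, d=(M2−M1)/(6·2)=93/88, b=Δ1−h1·(2M1+M2)/6=53/11
seg 2: a=3, c=M2/2=69/44, d=(M3−M2)/(6·3)=-323/1188, b=Δ2−h2·(2M2+M3)/6=-35/22
seg 3: a=5, c=M3/2=-29/33, d=(M4−M3)/(6·3)=197/1188, b=Δ3−h3·(2M3+M4)/6=21/44
seg 4: a=3, c=M4/2=27/44, d=(M5−M4)/(6·2)=-9/88, b=Δ4−h4·(2M4+M5)/6=-7/22
t_q=1/2 → seg 0, τ=1/2; S=-4+211/22·τ+0·τ²+-35/22·τ³=105/176

  seg 0: a=-4 b=211/22 c=0 d=-35/22
  seg 1: a=4 b=53/11 c=-105/22 d=93/88
  seg 2: a=3 b=-35/22 c=69/44 d=-323/1188
  seg 3: a=5 b=21/44 c=-29/33 d=197/1188
  seg 4: a=3 b=-7/22 c=27/44 d=-9/88
S(1/2) = 105/176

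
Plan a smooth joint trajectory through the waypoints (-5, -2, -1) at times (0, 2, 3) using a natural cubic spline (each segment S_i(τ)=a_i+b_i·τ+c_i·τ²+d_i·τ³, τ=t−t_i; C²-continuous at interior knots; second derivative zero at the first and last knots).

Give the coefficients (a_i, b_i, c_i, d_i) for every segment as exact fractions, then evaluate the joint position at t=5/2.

  seg 0: a=-5 b=5/3 c=0 d=-1/24
  seg 1: a=-2 b=7/6 c=-1/4 d=1/12
S(5/2) = -47/32

Δ: Δ0=3/2, Δ1=1
row 1: diag=6, rhs=-3; c'=1/6, d'=-1/2
back: M1=-1/2
M: M0=0, M1=-1/2, M2=0
seg 0: a=-5, c=M0/2=0, d=(M1−M0)/(6·2)=-1/24, b=Δ0−h0·(2M0+M1)/6=5/3
seg 1: a=-2, c=M1/2=-1/4, d=(M2−M1)/(6·1)=1/12, b=Δ1−h1·(2M1+M2)/6=7/6
t_q=5/2 → seg 1, τ=1/2; S=-2+7/6·τ+-1/4·τ²+1/12·τ³=-47/32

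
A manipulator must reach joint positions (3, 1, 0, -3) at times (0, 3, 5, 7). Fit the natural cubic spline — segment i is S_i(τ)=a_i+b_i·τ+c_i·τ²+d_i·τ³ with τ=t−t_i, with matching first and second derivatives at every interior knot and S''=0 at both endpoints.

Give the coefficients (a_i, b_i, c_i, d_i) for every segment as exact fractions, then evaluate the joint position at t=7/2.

  seg 0: a=3 b=-91/114 c=0 d=5/342
  seg 1: a=1 b=-23/57 c=5/38 d=-41/456
  seg 2: a=0 b=-109/114 c=-31/76 d=31/456
S(7/2) = 997/1216

Δ: Δ0=-2/3, Δ1=-1/2, Δ2=-3/2
row 1: diag=10, rhs=1; c'=1/5, d'=1/10
row 2: denom=8−2·1/5=38/5; d'=(-6−2·1/10)/(38/5)=-31/38
back: M2=-31/38
back: M1=1/10−1/5·-31/38=5/19
M: M0=0, M1=5/19, M2=-31/38, M3=0
seg 0: a=3, c=M0/2=0, d=(M1−M0)/(6·3)=5/342, b=Δ0−h0·(2M0+M1)/6=-91/114
seg 1: a=1, c=M1/2=5/38, d=(M2−M1)/(6·2)=-41/456, b=Δ1−h1·(2M1+M2)/6=-23/57
seg 2: a=0, c=M2/2=-31/76, d=(M3−M2)/(6·2)=31/456, b=Δ2−h2·(2M2+M3)/6=-109/114
t_q=7/2 → seg 1, τ=1/2; S=1+-23/57·τ+5/38·τ²+-41/456·τ³=997/1216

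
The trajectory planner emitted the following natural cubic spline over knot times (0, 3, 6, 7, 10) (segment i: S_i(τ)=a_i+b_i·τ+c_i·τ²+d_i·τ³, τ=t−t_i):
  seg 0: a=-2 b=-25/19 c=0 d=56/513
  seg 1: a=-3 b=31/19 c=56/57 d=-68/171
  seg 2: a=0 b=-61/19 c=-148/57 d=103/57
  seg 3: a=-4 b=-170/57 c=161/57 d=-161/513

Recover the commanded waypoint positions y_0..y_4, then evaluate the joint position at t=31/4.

y_0=-2 y_1=-3 y_2=0 y_3=-4 y_4=4
S(31/4) = -5813/1216

y_0 = S_0(0) = a_0 = -2
y_1 = S_1(0) = a_1 = -3
y_2 = S_2(0) = a_2 = 0
y_3 = S_3(0) = a_3 = -4
y_4 = S_3(3) = 4
t_q=31/4 is in segment 3 (τ=3/4); S_3(τ)=-5813/1216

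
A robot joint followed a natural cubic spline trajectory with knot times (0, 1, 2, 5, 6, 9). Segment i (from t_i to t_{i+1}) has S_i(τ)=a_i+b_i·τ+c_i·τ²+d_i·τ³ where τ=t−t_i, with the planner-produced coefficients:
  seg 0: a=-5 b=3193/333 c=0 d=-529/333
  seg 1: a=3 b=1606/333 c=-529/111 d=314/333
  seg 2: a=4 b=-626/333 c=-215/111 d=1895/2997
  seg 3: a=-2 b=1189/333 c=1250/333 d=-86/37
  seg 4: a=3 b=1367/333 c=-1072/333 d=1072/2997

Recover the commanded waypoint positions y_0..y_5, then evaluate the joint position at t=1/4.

y_0=-5 y_1=3 y_2=4 y_3=-2 y_4=3 y_5=-4
S(1/4) = -18667/7104

y_0 = S_0(0) = a_0 = -5
y_1 = S_1(0) = a_1 = 3
y_2 = S_2(0) = a_2 = 4
y_3 = S_3(0) = a_3 = -2
y_4 = S_4(0) = a_4 = 3
y_5 = S_4(3) = -4
t_q=1/4 is in segment 0 (τ=1/4); S_0(τ)=-18667/7104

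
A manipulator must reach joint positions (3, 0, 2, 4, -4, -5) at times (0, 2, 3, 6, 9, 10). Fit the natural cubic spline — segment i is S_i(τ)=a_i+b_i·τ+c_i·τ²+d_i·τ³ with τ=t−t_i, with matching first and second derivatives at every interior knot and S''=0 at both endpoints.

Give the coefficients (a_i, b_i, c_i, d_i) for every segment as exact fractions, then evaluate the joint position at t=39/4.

  seg 0: a=3 b=-6597/2438 c=0 d=735/2438
  seg 1: a=0 b=2223/2438 c=2205/1219 d=-1757/2438
  seg 2: a=2 b=2886/1219 c=-861/2438 d=-4691/65826
  seg 3: a=4 b=-4085/2438 c=-3637/3657 d=14573/65826
  seg 4: a=-4 b=-2030/1219 c=2433/2438 d=-811/2438
S(39/4) = -753317/156032

Δ: Δ0=-3/2, Δ1=2, Δ2=2/3, Δ3=-8/3, Δ4=-1
row 1: diag=6, rhs=21; c'=1/6, d'=7/2
row 2: denom=8−1·1/6=47/6; d'=(-8−1·7/2)/(47/6)=-69/47
row 3: denom=12−3·18/47=510/47; d'=(-20−3·-69/47)/(510/47)=-733/510
row 4: denom=8−3·47/170=1219/170; d'=(10−3·-733/510)/(1219/170)=2433/1219
back: M4=2433/1219
back: M3=-733/510−47/170·2433/1219=-7274/3657
back: M2=-69/47−18/47·-7274/3657=-861/1219
back: M1=7/2−1/6·-861/1219=4410/1219
M: M0=0, M1=4410/1219, M2=-861/1219, M3=-7274/3657, M4=2433/1219, M5=0
seg 0: a=3, c=M0/2=0, d=(M1−M0)/(6·2)=735/2438, b=Δ0−h0·(2M0+M1)/6=-6597/2438
seg 1: a=0, c=M1/2=2205/1219, d=(M2−M1)/(6·1)=-1757/2438, b=Δ1−h1·(2M1+M2)/6=2223/2438
seg 2: a=2, c=M2/2=-861/2438, d=(M3−M2)/(6·3)=-4691/65826, b=Δ2−h2·(2M2+M3)/6=2886/1219
seg 3: a=4, c=M3/2=-3637/3657, d=(M4−M3)/(6·3)=14573/65826, b=Δ3−h3·(2M3+M4)/6=-4085/2438
seg 4: a=-4, c=M4/2=2433/2438, d=(M5−M4)/(6·1)=-811/2438, b=Δ4−h4·(2M4+M5)/6=-2030/1219
t_q=39/4 → seg 4, τ=3/4; S=-4+-2030/1219·τ+2433/2438·τ²+-811/2438·τ³=-753317/156032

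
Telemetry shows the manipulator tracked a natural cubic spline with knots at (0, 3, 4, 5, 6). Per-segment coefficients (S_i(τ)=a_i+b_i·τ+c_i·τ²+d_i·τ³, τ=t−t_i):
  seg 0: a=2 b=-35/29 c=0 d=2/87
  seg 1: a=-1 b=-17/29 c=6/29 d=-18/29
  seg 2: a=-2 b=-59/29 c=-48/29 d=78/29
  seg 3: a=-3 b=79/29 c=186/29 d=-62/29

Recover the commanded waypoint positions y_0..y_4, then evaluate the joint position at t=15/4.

y_0 = S_0(0) = a_0 = 2
y_1 = S_1(0) = a_1 = -1
y_2 = S_2(0) = a_2 = -2
y_3 = S_3(0) = a_3 = -3
y_4 = S_3(1) = 4
t_q=15/4 is in segment 1 (τ=3/4); S_1(τ)=-1471/928

y_0=2 y_1=-1 y_2=-2 y_3=-3 y_4=4
S(15/4) = -1471/928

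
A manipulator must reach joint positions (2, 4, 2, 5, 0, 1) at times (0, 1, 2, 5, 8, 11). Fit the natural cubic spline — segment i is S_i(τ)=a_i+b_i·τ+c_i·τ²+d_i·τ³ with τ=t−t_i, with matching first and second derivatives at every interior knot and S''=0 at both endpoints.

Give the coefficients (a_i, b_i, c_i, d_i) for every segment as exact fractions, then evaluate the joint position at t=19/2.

Δ: Δ0=2, Δ1=-2, Δ2=1, Δ3=-5/3, Δ4=1/3
row 1: diag=4, rhs=-24; c'=1/4, d'=-6
row 2: denom=8−1·1/4=31/4; d'=(18−1·-6)/(31/4)=96/31
row 3: denom=12−3·12/31=336/31; d'=(-16−3·96/31)/(336/31)=-7/3
row 4: denom=12−3·31/112=1251/112; d'=(12−3·-7/3)/(1251/112)=2128/1251
back: M4=2128/1251
back: M3=-7/3−31/112·2128/1251=-3508/1251
back: M2=96/31−12/31·-3508/1251=1744/417
back: M1=-6−1/4·1744/417=-2938/417
M: M0=0, M1=-2938/417, M2=1744/417, M3=-3508/1251, M4=2128/1251, M5=0
seg 0: a=2, c=M0/2=0, d=(M1−M0)/(6·1)=-1469/1251, b=Δ0−h0·(2M0+M1)/6=3971/1251
seg 1: a=4, c=M1/2=-1469/417, d=(M2−M1)/(6·1)=2341/1251, b=Δ1−h1·(2M1+M2)/6=-436/1251
seg 2: a=2, c=M2/2=872/417, d=(M3−M2)/(6·3)=-4370/11259, b=Δ2−h2·(2M2+M3)/6=-2227/1251
seg 3: a=5, c=M3/2=-1754/1251, d=(M4−M3)/(6·3)=2818/11259, b=Δ3−h3·(2M3+M4)/6=359/1251
seg 4: a=0, c=M4/2=1064/1251, d=(M5−M4)/(6·3)=-1064/11259, b=Δ4−h4·(2M4+M5)/6=-1711/1251
t_q=19/2 → seg 4, τ=3/2; S=0+-1711/1251·τ+1064/1251·τ²+-1064/11259·τ³=-127/278

  seg 0: a=2 b=3971/1251 c=0 d=-1469/1251
  seg 1: a=4 b=-436/1251 c=-1469/417 d=2341/1251
  seg 2: a=2 b=-2227/1251 c=872/417 d=-4370/11259
  seg 3: a=5 b=359/1251 c=-1754/1251 d=2818/11259
  seg 4: a=0 b=-1711/1251 c=1064/1251 d=-1064/11259
S(19/2) = -127/278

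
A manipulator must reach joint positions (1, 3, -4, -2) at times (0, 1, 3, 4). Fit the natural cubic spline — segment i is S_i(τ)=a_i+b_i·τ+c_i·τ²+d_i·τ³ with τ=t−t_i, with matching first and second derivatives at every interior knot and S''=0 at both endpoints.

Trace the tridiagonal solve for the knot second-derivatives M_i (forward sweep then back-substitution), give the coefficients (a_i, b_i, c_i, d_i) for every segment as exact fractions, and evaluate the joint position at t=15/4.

  seg 0: a=1 b=27/8 c=0 d=-11/8
  seg 1: a=3 b=-3/4 c=-33/8 d=11/8
  seg 2: a=-4 b=-3/4 c=33/8 d=-11/8
S(15/4) = -1445/512

Δ: Δ0=2, Δ1=-7/2, Δ2=2
row 1: diag=6, rhs=-33; c'=1/3, d'=-11/2
row 2: denom=6−2·1/3=16/3; d'=(33−2·-11/2)/(16/3)=33/4
back: M2=33/4
back: M1=-11/2−1/3·33/4=-33/4
M: M0=0, M1=-33/4, M2=33/4, M3=0
seg 0: a=1, c=M0/2=0, d=(M1−M0)/(6·1)=-11/8, b=Δ0−h0·(2M0+M1)/6=27/8
seg 1: a=3, c=M1/2=-33/8, d=(M2−M1)/(6·2)=11/8, b=Δ1−h1·(2M1+M2)/6=-3/4
seg 2: a=-4, c=M2/2=33/8, d=(M3−M2)/(6·1)=-11/8, b=Δ2−h2·(2M2+M3)/6=-3/4
t_q=15/4 → seg 2, τ=3/4; S=-4+-3/4·τ+33/8·τ²+-11/8·τ³=-1445/512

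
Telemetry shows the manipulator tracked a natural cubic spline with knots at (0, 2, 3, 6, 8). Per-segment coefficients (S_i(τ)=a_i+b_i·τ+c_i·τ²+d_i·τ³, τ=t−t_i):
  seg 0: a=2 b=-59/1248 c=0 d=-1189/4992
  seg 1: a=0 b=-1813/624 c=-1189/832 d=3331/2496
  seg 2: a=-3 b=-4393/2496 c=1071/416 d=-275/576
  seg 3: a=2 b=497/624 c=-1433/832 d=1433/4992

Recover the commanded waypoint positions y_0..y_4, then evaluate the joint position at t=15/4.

y_0=2 y_1=0 y_2=-3 y_3=2 y_4=-1
S(15/4) = -163645/53248

y_0 = S_0(0) = a_0 = 2
y_1 = S_1(0) = a_1 = 0
y_2 = S_2(0) = a_2 = -3
y_3 = S_3(0) = a_3 = 2
y_4 = S_3(2) = -1
t_q=15/4 is in segment 2 (τ=3/4); S_2(τ)=-163645/53248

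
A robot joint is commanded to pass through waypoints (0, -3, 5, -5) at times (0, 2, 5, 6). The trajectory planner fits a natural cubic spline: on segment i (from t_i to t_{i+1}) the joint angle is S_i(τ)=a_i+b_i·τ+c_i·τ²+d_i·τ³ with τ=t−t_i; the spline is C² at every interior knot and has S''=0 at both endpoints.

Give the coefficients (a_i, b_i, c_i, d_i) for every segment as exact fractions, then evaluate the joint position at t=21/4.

Δ: Δ0=-3/2, Δ1=8/3, Δ2=-10
row 1: diag=10, rhs=25; c'=3/10, d'=5/2
row 2: denom=8−3·3/10=71/10; d'=(-76−3·5/2)/(71/10)=-835/71
back: M2=-835/71
back: M1=5/2−3/10·-835/71=428/71
M: M0=0, M1=428/71, M2=-835/71, M3=0
seg 0: a=0, c=M0/2=0, d=(M1−M0)/(6·2)=107/213, b=Δ0−h0·(2M0+M1)/6=-1495/426
seg 1: a=-3, c=M1/2=214/71, d=(M2−M1)/(6·3)=-421/426, b=Δ1−h1·(2M1+M2)/6=1073/426
seg 2: a=5, c=M2/2=-835/142, d=(M3−M2)/(6·1)=835/426, b=Δ2−h2·(2M2+M3)/6=-1295/213
t_q=21/4 → seg 2, τ=1/4; S=5+-1295/213·τ+-835/142·τ²+835/426·τ³=28565/9088

  seg 0: a=0 b=-1495/426 c=0 d=107/213
  seg 1: a=-3 b=1073/426 c=214/71 d=-421/426
  seg 2: a=5 b=-1295/213 c=-835/142 d=835/426
S(21/4) = 28565/9088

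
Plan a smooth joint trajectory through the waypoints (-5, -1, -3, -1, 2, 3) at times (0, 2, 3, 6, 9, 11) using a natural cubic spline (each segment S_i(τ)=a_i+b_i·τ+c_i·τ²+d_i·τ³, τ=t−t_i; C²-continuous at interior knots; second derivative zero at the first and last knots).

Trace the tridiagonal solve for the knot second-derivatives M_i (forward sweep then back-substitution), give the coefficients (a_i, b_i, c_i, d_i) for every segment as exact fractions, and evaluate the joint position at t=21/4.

  seg 0: a=-5 b=16301/4677 c=0 d=-6947/18708
  seg 1: a=-1 b=-4540/4677 c=-6947/3118 d=11213/9354
  seg 2: a=-3 b=-17123/9354 c=2133/1559 d=-15035/84186
  seg 3: a=-1 b=7280/4677 c=-2237/9354 d=1505/84186
  seg 4: a=2 b=5653/9354 c=-122/1559 d=61/4677
S(21/4) = -444321/199552

Δ: Δ0=2, Δ1=-2, Δ2=2/3, Δ3=1, Δ4=1/2
row 1: diag=6, rhs=-24; c'=1/6, d'=-4
row 2: denom=8−1·1/6=47/6; d'=(16−1·-4)/(47/6)=120/47
row 3: denom=12−3·18/47=510/47; d'=(2−3·120/47)/(510/47)=-133/255
row 4: denom=10−3·47/170=1559/170; d'=(-3−3·-133/255)/(1559/170)=-244/1559
back: M4=-244/1559
back: M3=-133/255−47/170·-244/1559=-2237/4677
back: M2=120/47−18/47·-2237/4677=4266/1559
back: M1=-4−1/6·4266/1559=-6947/1559
M: M0=0, M1=-6947/1559, M2=4266/1559, M3=-2237/4677, M4=-244/1559, M5=0
seg 0: a=-5, c=M0/2=0, d=(M1−M0)/(6·2)=-6947/18708, b=Δ0−h0·(2M0+M1)/6=16301/4677
seg 1: a=-1, c=M1/2=-6947/3118, d=(M2−M1)/(6·1)=11213/9354, b=Δ1−h1·(2M1+M2)/6=-4540/4677
seg 2: a=-3, c=M2/2=2133/1559, d=(M3−M2)/(6·3)=-15035/84186, b=Δ2−h2·(2M2+M3)/6=-17123/9354
seg 3: a=-1, c=M3/2=-2237/9354, d=(M4−M3)/(6·3)=1505/84186, b=Δ3−h3·(2M3+M4)/6=7280/4677
seg 4: a=2, c=M4/2=-122/1559, d=(M5−M4)/(6·2)=61/4677, b=Δ4−h4·(2M4+M5)/6=5653/9354
t_q=21/4 → seg 2, τ=9/4; S=-3+-17123/9354·τ+2133/1559·τ²+-15035/84186·τ³=-444321/199552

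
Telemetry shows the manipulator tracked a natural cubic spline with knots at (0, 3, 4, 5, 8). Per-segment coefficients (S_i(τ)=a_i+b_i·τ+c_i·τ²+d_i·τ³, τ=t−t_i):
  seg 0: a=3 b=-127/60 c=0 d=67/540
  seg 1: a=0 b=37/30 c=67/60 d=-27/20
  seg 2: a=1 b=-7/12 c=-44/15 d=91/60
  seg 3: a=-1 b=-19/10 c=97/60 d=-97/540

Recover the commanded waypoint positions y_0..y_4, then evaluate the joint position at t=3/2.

y_0 = S_0(0) = a_0 = 3
y_1 = S_1(0) = a_1 = 0
y_2 = S_2(0) = a_2 = 1
y_3 = S_3(0) = a_3 = -1
y_4 = S_3(3) = 3
t_q=3/2 is in segment 0 (τ=3/2); S_0(τ)=39/160

y_0=3 y_1=0 y_2=1 y_3=-1 y_4=3
S(3/2) = 39/160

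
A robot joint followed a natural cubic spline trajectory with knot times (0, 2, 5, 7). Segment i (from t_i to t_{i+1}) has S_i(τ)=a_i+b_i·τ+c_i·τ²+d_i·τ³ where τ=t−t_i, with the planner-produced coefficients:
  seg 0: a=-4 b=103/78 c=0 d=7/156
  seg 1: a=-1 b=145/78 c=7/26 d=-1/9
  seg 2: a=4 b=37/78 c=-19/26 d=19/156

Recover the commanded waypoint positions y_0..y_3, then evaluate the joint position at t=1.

y_0=-4 y_1=-1 y_2=4 y_3=3
S(1) = -137/52

y_0 = S_0(0) = a_0 = -4
y_1 = S_1(0) = a_1 = -1
y_2 = S_2(0) = a_2 = 4
y_3 = S_2(2) = 3
t_q=1 is in segment 0 (τ=1); S_0(τ)=-137/52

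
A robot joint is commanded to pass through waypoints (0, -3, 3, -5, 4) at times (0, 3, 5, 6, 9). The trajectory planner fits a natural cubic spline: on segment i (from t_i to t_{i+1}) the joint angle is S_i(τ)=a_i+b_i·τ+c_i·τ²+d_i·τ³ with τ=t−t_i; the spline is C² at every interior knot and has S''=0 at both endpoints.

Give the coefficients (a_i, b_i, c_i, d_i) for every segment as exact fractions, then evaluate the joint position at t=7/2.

  seg 0: a=0 b=-266/73 c=0 d=193/657
  seg 1: a=-3 b=313/73 c=193/73 d=-120/73
  seg 2: a=3 b=-355/73 c=-527/73 d=298/73
  seg 3: a=-5 b=-515/73 c=367/73 d=-367/657
S(7/2) = -117/292

Δ: Δ0=-1, Δ1=3, Δ2=-8, Δ3=3
row 1: diag=10, rhs=24; c'=1/5, d'=12/5
row 2: denom=6−2·1/5=28/5; d'=(-66−2·12/5)/(28/5)=-177/14
row 3: denom=8−1·5/28=219/28; d'=(66−1·-177/14)/(219/28)=734/73
back: M3=734/73
back: M2=-177/14−5/28·734/73=-1054/73
back: M1=12/5−1/5·-1054/73=386/73
M: M0=0, M1=386/73, M2=-1054/73, M3=734/73, M4=0
seg 0: a=0, c=M0/2=0, d=(M1−M0)/(6·3)=193/657, b=Δ0−h0·(2M0+M1)/6=-266/73
seg 1: a=-3, c=M1/2=193/73, d=(M2−M1)/(6·2)=-120/73, b=Δ1−h1·(2M1+M2)/6=313/73
seg 2: a=3, c=M2/2=-527/73, d=(M3−M2)/(6·1)=298/73, b=Δ2−h2·(2M2+M3)/6=-355/73
seg 3: a=-5, c=M3/2=367/73, d=(M4−M3)/(6·3)=-367/657, b=Δ3−h3·(2M3+M4)/6=-515/73
t_q=7/2 → seg 1, τ=1/2; S=-3+313/73·τ+193/73·τ²+-120/73·τ³=-117/292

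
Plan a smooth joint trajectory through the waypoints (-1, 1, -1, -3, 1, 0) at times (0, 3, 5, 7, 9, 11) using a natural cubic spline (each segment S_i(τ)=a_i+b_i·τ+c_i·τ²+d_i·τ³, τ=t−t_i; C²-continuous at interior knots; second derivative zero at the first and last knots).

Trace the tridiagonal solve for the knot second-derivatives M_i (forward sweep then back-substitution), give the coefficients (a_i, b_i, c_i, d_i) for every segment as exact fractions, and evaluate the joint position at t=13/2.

  seg 0: a=-1 b=3539/3180 c=0 d=-473/9540
  seg 1: a=1 b=-359/1590 c=-473/1060 d=47/1590
  seg 2: a=-1 b=-2633/1590 c=-57/212 d=949/3180
  seg 3: a=-3 b=1351/1590 c=1613/1060 d=-301/636
  seg 4: a=1 b=1999/1590 c=-1397/1060 d=1397/6360
S(13/2) = -26133/8480

Δ: Δ0=2/3, Δ1=-1, Δ2=-1, Δ3=2, Δ4=-1/2
row 1: diag=10, rhs=-10; c'=1/5, d'=-1
row 2: denom=8−2·1/5=38/5; d'=(0−2·-1)/(38/5)=5/19
row 3: denom=8−2·5/19=142/19; d'=(18−2·5/19)/(142/19)=166/71
row 4: denom=8−2·19/71=530/71; d'=(-15−2·166/71)/(530/71)=-1397/530
back: M4=-1397/530
back: M3=166/71−19/71·-1397/530=1613/530
back: M2=5/19−5/19·1613/530=-57/106
back: M1=-1−1/5·-57/106=-473/530
M: M0=0, M1=-473/530, M2=-57/106, M3=1613/530, M4=-1397/530, M5=0
seg 0: a=-1, c=M0/2=0, d=(M1−M0)/(6·3)=-473/9540, b=Δ0−h0·(2M0+M1)/6=3539/3180
seg 1: a=1, c=M1/2=-473/1060, d=(M2−M1)/(6·2)=47/1590, b=Δ1−h1·(2M1+M2)/6=-359/1590
seg 2: a=-1, c=M2/2=-57/212, d=(M3−M2)/(6·2)=949/3180, b=Δ2−h2·(2M2+M3)/6=-2633/1590
seg 3: a=-3, c=M3/2=1613/1060, d=(M4−M3)/(6·2)=-301/636, b=Δ3−h3·(2M3+M4)/6=1351/1590
seg 4: a=1, c=M4/2=-1397/1060, d=(M5−M4)/(6·2)=1397/6360, b=Δ4−h4·(2M4+M5)/6=1999/1590
t_q=13/2 → seg 2, τ=3/2; S=-1+-2633/1590·τ+-57/212·τ²+949/3180·τ³=-26133/8480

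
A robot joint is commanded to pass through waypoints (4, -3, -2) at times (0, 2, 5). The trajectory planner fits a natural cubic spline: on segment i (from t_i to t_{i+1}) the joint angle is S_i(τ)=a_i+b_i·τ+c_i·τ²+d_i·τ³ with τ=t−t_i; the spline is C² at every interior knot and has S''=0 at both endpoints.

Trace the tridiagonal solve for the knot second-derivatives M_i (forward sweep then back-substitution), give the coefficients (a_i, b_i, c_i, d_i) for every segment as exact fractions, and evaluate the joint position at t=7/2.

  seg 0: a=4 b=-64/15 c=0 d=23/120
  seg 1: a=-3 b=-59/30 c=23/20 d=-23/180
S(7/2) = -607/160

Δ: Δ0=-7/2, Δ1=1/3
row 1: diag=10, rhs=23; c'=3/10, d'=23/10
back: M1=23/10
M: M0=0, M1=23/10, M2=0
seg 0: a=4, c=M0/2=0, d=(M1−M0)/(6·2)=23/120, b=Δ0−h0·(2M0+M1)/6=-64/15
seg 1: a=-3, c=M1/2=23/20, d=(M2−M1)/(6·3)=-23/180, b=Δ1−h1·(2M1+M2)/6=-59/30
t_q=7/2 → seg 1, τ=3/2; S=-3+-59/30·τ+23/20·τ²+-23/180·τ³=-607/160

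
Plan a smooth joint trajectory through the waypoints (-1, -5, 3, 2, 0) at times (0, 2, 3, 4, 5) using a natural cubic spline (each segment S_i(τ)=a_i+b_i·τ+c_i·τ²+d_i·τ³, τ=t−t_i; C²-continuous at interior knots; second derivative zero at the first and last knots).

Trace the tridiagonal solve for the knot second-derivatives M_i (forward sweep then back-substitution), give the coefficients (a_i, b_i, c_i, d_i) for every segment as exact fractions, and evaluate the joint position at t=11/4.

  seg 0: a=-1 b=-271/43 c=0 d=185/172
  seg 1: a=-5 b=284/43 c=555/86 d=-435/86
  seg 2: a=3 b=373/86 c=-375/43 d=291/86
  seg 3: a=2 b=-127/43 c=123/86 d=-41/86
S(11/4) = 7979/5504

Δ: Δ0=-2, Δ1=8, Δ2=-1, Δ3=-2
row 1: diag=6, rhs=60; c'=1/6, d'=10
row 2: denom=4−1·1/6=23/6; d'=(-54−1·10)/(23/6)=-384/23
row 3: denom=4−1·6/23=86/23; d'=(-6−1·-384/23)/(86/23)=123/43
back: M3=123/43
back: M2=-384/23−6/23·123/43=-750/43
back: M1=10−1/6·-750/43=555/43
M: M0=0, M1=555/43, M2=-750/43, M3=123/43, M4=0
seg 0: a=-1, c=M0/2=0, d=(M1−M0)/(6·2)=185/172, b=Δ0−h0·(2M0+M1)/6=-271/43
seg 1: a=-5, c=M1/2=555/86, d=(M2−M1)/(6·1)=-435/86, b=Δ1−h1·(2M1+M2)/6=284/43
seg 2: a=3, c=M2/2=-375/43, d=(M3−M2)/(6·1)=291/86, b=Δ2−h2·(2M2+M3)/6=373/86
seg 3: a=2, c=M3/2=123/86, d=(M4−M3)/(6·1)=-41/86, b=Δ3−h3·(2M3+M4)/6=-127/43
t_q=11/4 → seg 1, τ=3/4; S=-5+284/43·τ+555/86·τ²+-435/86·τ³=7979/5504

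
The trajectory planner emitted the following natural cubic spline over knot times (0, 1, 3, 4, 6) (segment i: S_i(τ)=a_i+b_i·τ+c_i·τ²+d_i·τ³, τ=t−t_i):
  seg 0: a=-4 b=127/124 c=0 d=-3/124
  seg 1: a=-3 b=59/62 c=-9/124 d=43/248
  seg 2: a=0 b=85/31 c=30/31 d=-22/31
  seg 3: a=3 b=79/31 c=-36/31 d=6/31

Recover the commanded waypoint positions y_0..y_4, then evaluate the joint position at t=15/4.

y_0 = S_0(0) = a_0 = -4
y_1 = S_1(0) = a_1 = -3
y_2 = S_2(0) = a_2 = 0
y_3 = S_3(0) = a_3 = 3
y_4 = S_3(2) = 5
t_q=15/4 is in segment 2 (τ=3/4); S_2(τ)=2283/992

y_0=-4 y_1=-3 y_2=0 y_3=3 y_4=5
S(15/4) = 2283/992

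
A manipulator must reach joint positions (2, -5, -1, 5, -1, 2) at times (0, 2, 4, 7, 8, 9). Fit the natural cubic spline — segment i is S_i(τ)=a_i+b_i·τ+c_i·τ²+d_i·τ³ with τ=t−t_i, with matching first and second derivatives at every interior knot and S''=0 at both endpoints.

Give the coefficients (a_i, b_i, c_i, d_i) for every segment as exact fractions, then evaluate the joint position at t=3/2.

Δ: Δ0=-7/2, Δ1=2, Δ2=2, Δ3=-6, Δ4=3
row 1: diag=8, rhs=33; c'=1/4, d'=33/8
row 2: denom=10−2·1/4=19/2; d'=(0−2·33/8)/(19/2)=-33/38
row 3: denom=8−3·6/19=134/19; d'=(-48−3·-33/38)/(134/19)=-1725/268
row 4: denom=4−1·19/134=517/134; d'=(54−1·-1725/268)/(517/134)=16197/1034
back: M4=16197/1034
back: M3=-1725/268−19/134·16197/1034=-4476/517
back: M2=-33/38−6/19·-4476/517=1929/1034
back: M1=33/8−1/4·1929/1034=3783/1034
M: M0=0, M1=3783/1034, M2=1929/1034, M3=-4476/517, M4=16197/1034, M5=0
seg 0: a=2, c=M0/2=0, d=(M1−M0)/(6·2)=1261/4136, b=Δ0−h0·(2M0+M1)/6=-2440/517
seg 1: a=-5, c=M1/2=3783/2068, d=(M2−M1)/(6·2)=-309/2068, b=Δ1−h1·(2M1+M2)/6=-1097/1034
seg 2: a=-1, c=M2/2=1929/2068, d=(M3−M2)/(6·3)=-1209/2068, b=Δ2−h2·(2M2+M3)/6=4615/1034
seg 3: a=5, c=M3/2=-2238/517, d=(M4−M3)/(6·1)=8383/2068, b=Δ3−h3·(2M3+M4)/6=-11839/2068
seg 4: a=-1, c=M4/2=16197/2068, d=(M5−M4)/(6·1)=-5399/2068, b=Δ4−h4·(2M4+M5)/6=-2297/1034
t_q=3/2 → seg 0, τ=3/2; S=2+-2440/517·τ+0·τ²+1261/4136·τ³=-134017/33088

  seg 0: a=2 b=-2440/517 c=0 d=1261/4136
  seg 1: a=-5 b=-1097/1034 c=3783/2068 d=-309/2068
  seg 2: a=-1 b=4615/1034 c=1929/2068 d=-1209/2068
  seg 3: a=5 b=-11839/2068 c=-2238/517 d=8383/2068
  seg 4: a=-1 b=-2297/1034 c=16197/2068 d=-5399/2068
S(3/2) = -134017/33088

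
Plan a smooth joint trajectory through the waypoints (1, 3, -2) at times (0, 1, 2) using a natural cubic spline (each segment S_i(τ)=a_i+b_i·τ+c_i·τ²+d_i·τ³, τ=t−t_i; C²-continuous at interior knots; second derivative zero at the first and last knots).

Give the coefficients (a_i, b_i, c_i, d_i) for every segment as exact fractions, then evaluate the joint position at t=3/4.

Δ: Δ0=2, Δ1=-5
row 1: diag=4, rhs=-42; c'=1/4, d'=-21/2
back: M1=-21/2
M: M0=0, M1=-21/2, M2=0
seg 0: a=1, c=M0/2=0, d=(M1−M0)/(6·1)=-7/4, b=Δ0−h0·(2M0+M1)/6=15/4
seg 1: a=3, c=M1/2=-21/4, d=(M2−M1)/(6·1)=7/4, b=Δ1−h1·(2M1+M2)/6=-3/2
t_q=3/4 → seg 0, τ=3/4; S=1+15/4·τ+0·τ²+-7/4·τ³=787/256

  seg 0: a=1 b=15/4 c=0 d=-7/4
  seg 1: a=3 b=-3/2 c=-21/4 d=7/4
S(3/4) = 787/256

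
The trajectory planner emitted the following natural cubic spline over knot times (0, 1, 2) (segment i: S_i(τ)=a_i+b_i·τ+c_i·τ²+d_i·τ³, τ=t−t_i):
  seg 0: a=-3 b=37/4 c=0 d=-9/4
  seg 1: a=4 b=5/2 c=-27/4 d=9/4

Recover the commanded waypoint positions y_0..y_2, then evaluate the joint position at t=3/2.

y_0 = S_0(0) = a_0 = -3
y_1 = S_1(0) = a_1 = 4
y_2 = S_1(1) = 2
t_q=3/2 is in segment 1 (τ=1/2); S_1(τ)=123/32

y_0=-3 y_1=4 y_2=2
S(3/2) = 123/32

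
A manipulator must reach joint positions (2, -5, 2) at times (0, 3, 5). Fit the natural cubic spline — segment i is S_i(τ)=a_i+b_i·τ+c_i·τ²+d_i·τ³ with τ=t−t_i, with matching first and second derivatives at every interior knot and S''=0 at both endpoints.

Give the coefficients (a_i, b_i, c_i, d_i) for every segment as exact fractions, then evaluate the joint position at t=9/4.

  seg 0: a=2 b=-49/12 c=0 d=7/36
  seg 1: a=-5 b=7/6 c=7/4 d=-7/24
S(9/4) = -1273/256

Δ: Δ0=-7/3, Δ1=7/2
row 1: diag=10, rhs=35; c'=1/5, d'=7/2
back: M1=7/2
M: M0=0, M1=7/2, M2=0
seg 0: a=2, c=M0/2=0, d=(M1−M0)/(6·3)=7/36, b=Δ0−h0·(2M0+M1)/6=-49/12
seg 1: a=-5, c=M1/2=7/4, d=(M2−M1)/(6·2)=-7/24, b=Δ1−h1·(2M1+M2)/6=7/6
t_q=9/4 → seg 0, τ=9/4; S=2+-49/12·τ+0·τ²+7/36·τ³=-1273/256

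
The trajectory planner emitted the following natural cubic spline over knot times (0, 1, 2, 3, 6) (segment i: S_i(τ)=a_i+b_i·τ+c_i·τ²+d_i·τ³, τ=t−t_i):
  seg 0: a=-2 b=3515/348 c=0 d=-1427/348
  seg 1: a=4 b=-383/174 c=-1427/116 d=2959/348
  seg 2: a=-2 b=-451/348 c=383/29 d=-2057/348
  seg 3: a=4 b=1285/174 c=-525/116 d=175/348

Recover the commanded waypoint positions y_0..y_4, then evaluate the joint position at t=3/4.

y_0=-2 y_1=4 y_2=-2 y_3=4 y_4=-1
S(3/4) = 28549/7424

y_0 = S_0(0) = a_0 = -2
y_1 = S_1(0) = a_1 = 4
y_2 = S_2(0) = a_2 = -2
y_3 = S_3(0) = a_3 = 4
y_4 = S_3(3) = -1
t_q=3/4 is in segment 0 (τ=3/4); S_0(τ)=28549/7424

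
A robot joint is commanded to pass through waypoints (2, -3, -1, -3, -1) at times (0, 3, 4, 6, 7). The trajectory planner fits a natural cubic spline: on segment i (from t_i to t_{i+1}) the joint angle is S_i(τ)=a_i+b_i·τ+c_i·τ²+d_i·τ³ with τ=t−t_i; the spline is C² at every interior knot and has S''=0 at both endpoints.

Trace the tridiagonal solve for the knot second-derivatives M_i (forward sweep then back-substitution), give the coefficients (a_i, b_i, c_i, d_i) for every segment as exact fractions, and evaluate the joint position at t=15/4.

  seg 0: a=2 b=-1261/375 c=0 d=212/1125
  seg 1: a=-3 b=647/375 c=212/125 d=-533/375
  seg 2: a=-1 b=64/75 c=-321/125 d=1231/1500
  seg 3: a=-3 b=161/375 c=589/250 d=-589/750
S(15/4) = -10813/8000

Δ: Δ0=-5/3, Δ1=2, Δ2=-1, Δ3=2
row 1: diag=8, rhs=22; c'=1/8, d'=11/4
row 2: denom=6−1·1/8=47/8; d'=(-18−1·11/4)/(47/8)=-166/47
row 3: denom=6−2·16/47=250/47; d'=(18−2·-166/47)/(250/47)=589/125
back: M3=589/125
back: M2=-166/47−16/47·589/125=-642/125
back: M1=11/4−1/8·-642/125=424/125
M: M0=0, M1=424/125, M2=-642/125, M3=589/125, M4=0
seg 0: a=2, c=M0/2=0, d=(M1−M0)/(6·3)=212/1125, b=Δ0−h0·(2M0+M1)/6=-1261/375
seg 1: a=-3, c=M1/2=212/125, d=(M2−M1)/(6·1)=-533/375, b=Δ1−h1·(2M1+M2)/6=647/375
seg 2: a=-1, c=M2/2=-321/125, d=(M3−M2)/(6·2)=1231/1500, b=Δ2−h2·(2M2+M3)/6=64/75
seg 3: a=-3, c=M3/2=589/250, d=(M4−M3)/(6·1)=-589/750, b=Δ3−h3·(2M3+M4)/6=161/375
t_q=15/4 → seg 1, τ=3/4; S=-3+647/375·τ+212/125·τ²+-533/375·τ³=-10813/8000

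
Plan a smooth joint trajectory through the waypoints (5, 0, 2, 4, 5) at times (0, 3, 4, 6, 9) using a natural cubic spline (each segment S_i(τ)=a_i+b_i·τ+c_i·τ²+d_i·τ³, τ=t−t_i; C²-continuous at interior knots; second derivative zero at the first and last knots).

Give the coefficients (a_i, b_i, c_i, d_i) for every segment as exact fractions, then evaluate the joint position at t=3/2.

Δ: Δ0=-5/3, Δ1=2, Δ2=1, Δ3=1/3
row 1: diag=8, rhs=22; c'=1/8, d'=11/4
row 2: denom=6−1·1/8=47/8; d'=(-6−1·11/4)/(47/8)=-70/47
row 3: denom=10−2·16/47=438/47; d'=(-4−2·-70/47)/(438/47)=-8/73
back: M3=-8/73
back: M2=-70/47−16/47·-8/73=-106/73
back: M1=11/4−1/8·-106/73=214/73
M: M0=0, M1=214/73, M2=-106/73, M3=-8/73, M4=0
seg 0: a=5, c=M0/2=0, d=(M1−M0)/(6·3)=107/657, b=Δ0−h0·(2M0+M1)/6=-686/219
seg 1: a=0, c=M1/2=107/73, d=(M2−M1)/(6·1)=-160/219, b=Δ1−h1·(2M1+M2)/6=277/219
seg 2: a=2, c=M2/2=-53/73, d=(M3−M2)/(6·2)=49/438, b=Δ2−h2·(2M2+M3)/6=439/219
seg 3: a=4, c=M3/2=-4/73, d=(M4−M3)/(6·3)=4/657, b=Δ3−h3·(2M3+M4)/6=97/219
t_q=3/2 → seg 0, τ=3/2; S=5+-686/219·τ+0·τ²+107/657·τ³=497/584

  seg 0: a=5 b=-686/219 c=0 d=107/657
  seg 1: a=0 b=277/219 c=107/73 d=-160/219
  seg 2: a=2 b=439/219 c=-53/73 d=49/438
  seg 3: a=4 b=97/219 c=-4/73 d=4/657
S(3/2) = 497/584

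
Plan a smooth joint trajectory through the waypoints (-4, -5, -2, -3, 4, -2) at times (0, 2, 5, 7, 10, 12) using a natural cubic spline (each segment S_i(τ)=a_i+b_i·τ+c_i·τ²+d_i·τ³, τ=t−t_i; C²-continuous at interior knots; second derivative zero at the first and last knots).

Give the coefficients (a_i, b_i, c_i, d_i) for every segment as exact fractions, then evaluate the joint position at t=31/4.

Δ: Δ0=-1/2, Δ1=1, Δ2=-1/2, Δ3=7/3, Δ4=-3
row 1: diag=10, rhs=9; c'=3/10, d'=9/10
row 2: denom=10−3·3/10=91/10; d'=(-9−3·9/10)/(91/10)=-9/7
row 3: denom=10−2·20/91=870/91; d'=(17−2·-9/7)/(870/91)=1781/870
row 4: denom=10−3·91/290=2627/290; d'=(-32−3·1781/870)/(2627/290)=-11061/2627
back: M4=-11061/2627
back: M3=1781/870−91/290·-11061/2627=26546/7881
back: M2=-9/7−20/91·26546/7881=-15967/7881
back: M1=9/10−3/10·-15967/7881=3961/2627
M: M0=0, M1=3961/2627, M2=-15967/7881, M3=26546/7881, M4=-11061/2627, M5=0
seg 0: a=-4, c=M0/2=0, d=(M1−M0)/(6·2)=3961/31524, b=Δ0−h0·(2M0+M1)/6=-15803/15762
seg 1: a=-5, c=M1/2=3961/5254, d=(M2−M1)/(6·3)=-13925/70929, b=Δ1−h1·(2M1+M2)/6=7963/15762
seg 2: a=-2, c=M2/2=-15967/15762, d=(M3−M2)/(6·2)=383/852, b=Δ2−h2·(2M2+M3)/6=-4289/15762
seg 3: a=-3, c=M3/2=13273/7881, d=(M4−M3)/(6·3)=-59729/141858, b=Δ3−h3·(2M3+M4)/6=5623/5254
seg 4: a=4, c=M4/2=-11061/5254, d=(M5−M4)/(6·2)=3687/10508, b=Δ4−h4·(2M4+M5)/6=-507/2627
t_q=31/4 → seg 3, τ=3/4; S=-3+5623/5254·τ+13273/7881·τ²+-59729/141858·τ³=-480041/336256

  seg 0: a=-4 b=-15803/15762 c=0 d=3961/31524
  seg 1: a=-5 b=7963/15762 c=3961/5254 d=-13925/70929
  seg 2: a=-2 b=-4289/15762 c=-15967/15762 d=383/852
  seg 3: a=-3 b=5623/5254 c=13273/7881 d=-59729/141858
  seg 4: a=4 b=-507/2627 c=-11061/5254 d=3687/10508
S(31/4) = -480041/336256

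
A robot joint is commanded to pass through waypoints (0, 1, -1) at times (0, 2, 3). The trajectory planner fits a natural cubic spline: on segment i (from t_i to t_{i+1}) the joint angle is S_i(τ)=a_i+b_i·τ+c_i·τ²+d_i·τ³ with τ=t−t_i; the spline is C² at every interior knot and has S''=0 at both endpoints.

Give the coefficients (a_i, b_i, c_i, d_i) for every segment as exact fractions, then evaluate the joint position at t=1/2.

  seg 0: a=0 b=4/3 c=0 d=-5/24
  seg 1: a=1 b=-7/6 c=-5/4 d=5/12
S(1/2) = 41/64

Δ: Δ0=1/2, Δ1=-2
row 1: diag=6, rhs=-15; c'=1/6, d'=-5/2
back: M1=-5/2
M: M0=0, M1=-5/2, M2=0
seg 0: a=0, c=M0/2=0, d=(M1−M0)/(6·2)=-5/24, b=Δ0−h0·(2M0+M1)/6=4/3
seg 1: a=1, c=M1/2=-5/4, d=(M2−M1)/(6·1)=5/12, b=Δ1−h1·(2M1+M2)/6=-7/6
t_q=1/2 → seg 0, τ=1/2; S=0+4/3·τ+0·τ²+-5/24·τ³=41/64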